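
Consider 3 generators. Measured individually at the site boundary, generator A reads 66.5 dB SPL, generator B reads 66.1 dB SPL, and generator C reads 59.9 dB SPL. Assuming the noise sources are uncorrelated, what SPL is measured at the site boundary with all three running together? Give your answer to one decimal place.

Incoherent sources sum as intensities:
L_total = 10·log₁₀(10^(66.5/10) + 10^(66.1/10) + 10^(59.9/10)) = 10·log₁₀(9518000) = 69.8 dB SPL.

69.8 dB SPL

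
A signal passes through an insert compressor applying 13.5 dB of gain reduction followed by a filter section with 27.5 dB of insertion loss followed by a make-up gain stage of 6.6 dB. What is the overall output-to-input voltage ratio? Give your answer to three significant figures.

0.0191

Net gain = (−13.5) + (−27.5) + 6.6 = -34.4 dB.
Voltage ratio = 10^(-34.4/20) = 0.0191.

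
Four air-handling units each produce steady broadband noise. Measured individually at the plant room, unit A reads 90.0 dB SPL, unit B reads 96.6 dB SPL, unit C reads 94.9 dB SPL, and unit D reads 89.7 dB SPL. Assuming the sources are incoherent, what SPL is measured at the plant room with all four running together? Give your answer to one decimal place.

Add the sources as powers (linear), then convert back to dB:
L_total = 10·log₁₀(10^(90.0/10) + 10^(96.6/10) + 10^(94.9/10) + 10^(89.7/10)) = 10·log₁₀(9594000000) = 99.8 dB SPL.

99.8 dB SPL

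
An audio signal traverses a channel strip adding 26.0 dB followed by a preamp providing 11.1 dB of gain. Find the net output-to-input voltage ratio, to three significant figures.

71.6

Net gain = 26.0 + 11.1 = 37.1 dB.
Voltage ratio = 10^(37.1/20) = 71.6.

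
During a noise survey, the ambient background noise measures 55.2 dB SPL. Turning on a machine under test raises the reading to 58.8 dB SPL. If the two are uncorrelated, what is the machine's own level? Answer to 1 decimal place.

56.3 dB SPL

Subtract intensities: L_src = 10·log₁₀(10^(L_total/10) − 10^(L_bg/10)).
L_src = 10·log₁₀(10^(58.8/10) − 10^(55.2/10)) = 10·log₁₀(427400) = 56.3 dB SPL.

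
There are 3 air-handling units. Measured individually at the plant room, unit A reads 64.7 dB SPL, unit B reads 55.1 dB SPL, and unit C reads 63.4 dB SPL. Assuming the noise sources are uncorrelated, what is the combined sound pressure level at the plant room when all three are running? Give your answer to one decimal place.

Uncorrelated sources add in intensity (power), not in dB.
L_total = 10·log₁₀(10^(64.7/10) + 10^(55.1/10) + 10^(63.4/10)) = 10·log₁₀(5463000) = 67.4 dB SPL.

67.4 dB SPL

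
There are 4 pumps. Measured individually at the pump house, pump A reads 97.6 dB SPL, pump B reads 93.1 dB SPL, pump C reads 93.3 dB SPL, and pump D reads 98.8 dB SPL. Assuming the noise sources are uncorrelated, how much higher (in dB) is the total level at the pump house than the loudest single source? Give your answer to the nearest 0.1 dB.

Add the sources as powers (linear), then convert back to dB:
L_total = 10·log₁₀(10^(97.6/10) + 10^(93.1/10) + 10^(93.3/10) + 10^(98.8/10)) = 102.44 dB SPL.
Excess over the loudest (98.8 dB): 102.44 − 98.8 = 3.6 dB.

3.6 dB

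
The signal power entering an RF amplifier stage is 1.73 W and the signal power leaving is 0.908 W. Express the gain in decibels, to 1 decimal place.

-2.8 dB

Power ratio → dB uses the 10·log₁₀ form:
10·log₁₀(0.908/1.73) = 10·log₁₀(0.5249) = -2.8 dB.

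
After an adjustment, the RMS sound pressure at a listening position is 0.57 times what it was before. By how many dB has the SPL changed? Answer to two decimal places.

Sound pressure is an amplitude quantity: ΔL = 20·log₁₀(p₂/p₁).
20·log₁₀(0.57) = -4.88 dB.

-4.88 dB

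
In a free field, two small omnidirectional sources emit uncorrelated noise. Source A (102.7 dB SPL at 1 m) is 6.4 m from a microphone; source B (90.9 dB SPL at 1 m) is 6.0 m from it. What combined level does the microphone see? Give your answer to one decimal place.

At the listener: L_A = 102.7 − 20·log₁₀(6.4) = 86.58 dB; L_B = 90.9 − 20·log₁₀(6.0) = 75.34 dB.
Combined: 10·log₁₀(10^(86.58/10)+10^(75.34/10)) = 86.9 dB SPL.

86.9 dB SPL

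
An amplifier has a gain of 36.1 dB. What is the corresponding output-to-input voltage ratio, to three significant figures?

63.8

Voltage ratio = 10^(dB/20).
10^(36.1/20) = 10^(1.805) = 63.8.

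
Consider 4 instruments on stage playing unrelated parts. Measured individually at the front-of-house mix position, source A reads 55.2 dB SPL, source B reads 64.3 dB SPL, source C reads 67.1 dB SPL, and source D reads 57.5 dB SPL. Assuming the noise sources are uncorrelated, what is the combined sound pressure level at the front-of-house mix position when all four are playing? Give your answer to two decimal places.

Add the sources as powers (linear), then convert back to dB:
L_total = 10·log₁₀(10^(55.2/10) + 10^(64.3/10) + 10^(67.1/10) + 10^(57.5/10)) = 10·log₁₀(8714000) = 69.40 dB SPL.

69.40 dB SPL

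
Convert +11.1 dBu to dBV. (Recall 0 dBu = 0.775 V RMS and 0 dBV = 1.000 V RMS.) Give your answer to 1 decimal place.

+8.9 dBV

The offset between the scales is 20·log₁₀(0.775/1.000) = −2.214 dB.
So dBV = +11.1 − 2.214 = +8.9 dBV.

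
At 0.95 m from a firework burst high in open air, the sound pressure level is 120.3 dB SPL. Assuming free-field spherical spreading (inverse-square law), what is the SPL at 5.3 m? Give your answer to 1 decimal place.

105.4 dB SPL

Free-field point source: level drops by 20·log₁₀ of the distance ratio.
ΔL = −20·log₁₀(5.3/0.95) = -14.93 dB, so L₂ = 120.3 + (-14.93) = 105.4 dB SPL.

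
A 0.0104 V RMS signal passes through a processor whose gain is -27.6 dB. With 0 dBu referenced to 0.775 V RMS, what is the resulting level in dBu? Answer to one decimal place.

-65.0 dBu

Input level: 20·log₁₀(0.0104/0.775) = -37.45 dBu.
Output: -37.45 − 27.6 = -65.0 dBu.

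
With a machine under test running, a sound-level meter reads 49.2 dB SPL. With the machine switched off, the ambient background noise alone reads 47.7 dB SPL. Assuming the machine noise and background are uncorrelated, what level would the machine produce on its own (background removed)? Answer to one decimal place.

43.9 dB SPL

Background correction is a power subtraction:
L_src = 10·log₁₀(10^(49.2/10) − 10^(47.7/10)) = 10·log₁₀(24290) = 43.9 dB SPL.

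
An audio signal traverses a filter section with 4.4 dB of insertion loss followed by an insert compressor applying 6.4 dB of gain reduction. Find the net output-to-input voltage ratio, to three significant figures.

0.288

Net gain = (−4.4) + (−6.4) = -10.8 dB.
Voltage ratio = 10^(-10.8/20) = 0.288.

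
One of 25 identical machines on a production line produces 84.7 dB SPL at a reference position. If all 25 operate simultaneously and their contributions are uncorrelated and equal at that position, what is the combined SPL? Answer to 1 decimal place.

98.7 dB SPL

25 equal incoherent sources raise the level by 10·log₁₀(25) = 13.98 dB.
L_total = 84.7 + 13.98 = 98.7 dB SPL.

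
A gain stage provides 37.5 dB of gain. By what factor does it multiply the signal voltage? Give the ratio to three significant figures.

75.0

Voltage ratio = 10^(dB/20).
10^(37.5/20) = 10^(1.875) = 75.0.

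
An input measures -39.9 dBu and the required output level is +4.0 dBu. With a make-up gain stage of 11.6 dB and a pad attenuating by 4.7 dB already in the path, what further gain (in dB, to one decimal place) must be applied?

37.0 dB

The required make-up gain is the shortfall in the dB sum.
G = +4.0 − (-39.9) − 11.6 + 4.7 = 37.0 dB.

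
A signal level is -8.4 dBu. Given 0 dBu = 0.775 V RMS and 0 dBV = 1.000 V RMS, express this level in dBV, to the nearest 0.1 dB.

-10.6 dBV

The offset between the scales is 20·log₁₀(0.775/1.000) = −2.214 dB.
So dBV = -8.4 − 2.214 = -10.6 dBV.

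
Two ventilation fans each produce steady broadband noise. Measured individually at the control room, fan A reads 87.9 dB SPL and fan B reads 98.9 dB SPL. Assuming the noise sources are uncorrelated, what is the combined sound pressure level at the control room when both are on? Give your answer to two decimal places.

99.23 dB SPL

Uncorrelated sources add in intensity (power), not in dB.
L_total = 10·log₁₀(10^(87.9/10) + 10^(98.9/10)) = 10·log₁₀(8379000000) = 99.23 dB SPL.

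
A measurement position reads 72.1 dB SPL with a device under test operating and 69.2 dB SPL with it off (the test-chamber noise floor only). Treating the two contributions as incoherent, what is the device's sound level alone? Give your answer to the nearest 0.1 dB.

Background correction is a power subtraction:
L_src = 10·log₁₀(10^(72.1/10) − 10^(69.2/10)) = 10·log₁₀(7900000) = 69.0 dB SPL.

69.0 dB SPL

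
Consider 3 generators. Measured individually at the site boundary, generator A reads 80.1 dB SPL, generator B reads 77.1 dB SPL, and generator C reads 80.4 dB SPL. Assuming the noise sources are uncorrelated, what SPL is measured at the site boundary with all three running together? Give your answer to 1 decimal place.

Incoherent sources sum as intensities:
L_total = 10·log₁₀(10^(80.1/10) + 10^(77.1/10) + 10^(80.4/10)) = 10·log₁₀(263300000) = 84.2 dB SPL.

84.2 dB SPL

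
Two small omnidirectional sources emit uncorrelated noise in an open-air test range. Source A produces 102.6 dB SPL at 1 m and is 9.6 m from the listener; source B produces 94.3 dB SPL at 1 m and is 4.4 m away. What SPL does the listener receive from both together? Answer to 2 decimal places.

85.27 dB SPL

At the listener: L_A = 102.6 − 20·log₁₀(9.6) = 82.955 dB; L_B = 94.3 − 20·log₁₀(4.4) = 81.431 dB.
Combined: 10·log₁₀(10^(82.955/10)+10^(81.431/10)) = 85.27 dB SPL.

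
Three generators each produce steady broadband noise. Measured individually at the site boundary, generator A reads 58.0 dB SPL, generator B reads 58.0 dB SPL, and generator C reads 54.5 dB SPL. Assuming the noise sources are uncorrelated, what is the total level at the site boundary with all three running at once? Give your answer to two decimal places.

Incoherent sources sum as intensities:
L_total = 10·log₁₀(10^(58.0/10) + 10^(58.0/10) + 10^(54.5/10)) = 10·log₁₀(1544000) = 61.89 dB SPL.

61.89 dB SPL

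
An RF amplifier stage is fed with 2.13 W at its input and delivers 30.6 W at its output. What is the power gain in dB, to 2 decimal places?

11.57 dB

Power ratio → dB uses the 10·log₁₀ form:
10·log₁₀(30.6/2.13) = 10·log₁₀(14.37) = 11.57 dB.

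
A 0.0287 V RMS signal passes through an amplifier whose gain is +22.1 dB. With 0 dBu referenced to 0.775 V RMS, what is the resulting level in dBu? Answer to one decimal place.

-6.5 dBu

Input level: 20·log₁₀(0.0287/0.775) = -28.63 dBu.
Output: -28.63 + 22.1 = -6.5 dBu.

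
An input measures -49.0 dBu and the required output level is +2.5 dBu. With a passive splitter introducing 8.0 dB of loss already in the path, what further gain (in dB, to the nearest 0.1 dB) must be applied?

59.5 dB

The required make-up gain is the shortfall in the dB sum.
G = +2.5 − (-49.0) + 8.0 = 59.5 dB.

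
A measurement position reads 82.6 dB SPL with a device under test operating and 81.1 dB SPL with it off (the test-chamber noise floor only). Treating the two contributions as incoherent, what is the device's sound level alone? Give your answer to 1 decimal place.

Remove the background by subtracting linear intensities:
L_src = 10·log₁₀(10^(82.6/10) − 10^(81.1/10)) = 10·log₁₀(53150000) = 77.3 dB SPL.

77.3 dB SPL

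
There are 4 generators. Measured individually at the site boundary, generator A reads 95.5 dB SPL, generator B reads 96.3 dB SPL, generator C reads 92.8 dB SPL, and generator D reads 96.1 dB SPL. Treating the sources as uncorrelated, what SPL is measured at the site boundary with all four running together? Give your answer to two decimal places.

101.40 dB SPL

Incoherent sources sum as intensities:
L_total = 10·log₁₀(10^(95.5/10) + 10^(96.3/10) + 10^(92.8/10) + 10^(96.1/10)) = 10·log₁₀(13793000000) = 101.40 dB SPL.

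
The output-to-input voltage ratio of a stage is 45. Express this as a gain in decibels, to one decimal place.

For a voltage ratio, dB = 20·log₁₀(V₂/V₁).
20·log₁₀(45) = 33.1 dB.

33.1 dB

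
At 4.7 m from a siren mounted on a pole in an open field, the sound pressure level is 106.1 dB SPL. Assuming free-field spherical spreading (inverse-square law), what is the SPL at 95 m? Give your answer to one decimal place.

Inverse-square spreading gives ΔL = −20·log₁₀(d₂/d₁).
ΔL = −20·log₁₀(95/4.7) = -26.11 dB, so L₂ = 106.1 + (-26.11) = 80.0 dB SPL.

80.0 dB SPL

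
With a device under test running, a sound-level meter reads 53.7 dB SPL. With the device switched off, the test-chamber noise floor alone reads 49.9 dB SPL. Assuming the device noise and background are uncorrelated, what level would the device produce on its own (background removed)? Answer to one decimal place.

51.4 dB SPL

Subtract intensities: L_src = 10·log₁₀(10^(L_total/10) − 10^(L_bg/10)).
L_src = 10·log₁₀(10^(53.7/10) − 10^(49.9/10)) = 10·log₁₀(136700) = 51.4 dB SPL.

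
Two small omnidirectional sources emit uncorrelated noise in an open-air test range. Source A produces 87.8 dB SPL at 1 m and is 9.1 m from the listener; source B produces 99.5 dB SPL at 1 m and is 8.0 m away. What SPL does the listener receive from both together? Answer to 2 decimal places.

81.66 dB SPL

At the listener: L_A = 87.8 − 20·log₁₀(9.1) = 68.619 dB; L_B = 99.5 − 20·log₁₀(8.0) = 81.438 dB.
Combined: 10·log₁₀(10^(68.619/10)+10^(81.438/10)) = 81.66 dB SPL.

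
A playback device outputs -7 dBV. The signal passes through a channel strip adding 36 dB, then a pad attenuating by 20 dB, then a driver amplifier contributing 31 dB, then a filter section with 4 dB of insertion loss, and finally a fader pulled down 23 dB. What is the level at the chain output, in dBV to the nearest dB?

Gain stages sum in dB:
-7 + 36 − 20 + 31 − 4 − 23 = +13 dBV.

+13 dBV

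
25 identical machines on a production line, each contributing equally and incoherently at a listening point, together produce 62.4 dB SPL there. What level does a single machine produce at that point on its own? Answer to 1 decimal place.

48.4 dB SPL

25 equal incoherent sources add 10·log₁₀(25) = 13.98 dB over one source.
L_one = 62.4 − 13.98 = 48.4 dB SPL.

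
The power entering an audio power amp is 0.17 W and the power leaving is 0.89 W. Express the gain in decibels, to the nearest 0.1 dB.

7.2 dB

For a power ratio, dB = 10·log₁₀(P₂/P₁).
10·log₁₀(0.89/0.17) = 10·log₁₀(5.235) = 7.2 dB.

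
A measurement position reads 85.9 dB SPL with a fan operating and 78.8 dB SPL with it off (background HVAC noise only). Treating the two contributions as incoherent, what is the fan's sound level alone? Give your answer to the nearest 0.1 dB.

Remove the background by subtracting linear intensities:
L_src = 10·log₁₀(10^(85.9/10) − 10^(78.8/10)) = 10·log₁₀(313200000) = 85.0 dB SPL.

85.0 dB SPL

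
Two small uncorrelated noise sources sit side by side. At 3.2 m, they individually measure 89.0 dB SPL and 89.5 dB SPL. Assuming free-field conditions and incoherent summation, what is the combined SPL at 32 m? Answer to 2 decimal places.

72.27 dB SPL

Combined at 3.2 m: 10·log₁₀(10^(89.0/10)+10^(89.5/10)) = 92.267 dB SPL.
Then apply −20·log₁₀(32/3.2) = -20.000 dB → 72.27 dB SPL.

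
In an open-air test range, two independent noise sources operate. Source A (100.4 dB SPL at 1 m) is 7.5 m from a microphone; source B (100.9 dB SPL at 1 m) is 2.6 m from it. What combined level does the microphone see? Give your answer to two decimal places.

At the listener: L_A = 100.4 − 20·log₁₀(7.5) = 82.899 dB; L_B = 100.9 − 20·log₁₀(2.6) = 92.601 dB.
Combined: 10·log₁₀(10^(82.899/10)+10^(92.601/10)) = 93.04 dB SPL.

93.04 dB SPL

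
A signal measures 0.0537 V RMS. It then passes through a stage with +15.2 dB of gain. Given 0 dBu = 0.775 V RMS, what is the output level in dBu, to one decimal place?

Input level: 20·log₁₀(0.0537/0.775) = -23.19 dBu.
Output: -23.19 + 15.2 = -8.0 dBu.

-8.0 dBu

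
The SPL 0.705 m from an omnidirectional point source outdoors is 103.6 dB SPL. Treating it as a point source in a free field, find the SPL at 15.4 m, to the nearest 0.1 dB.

Inverse-square spreading gives ΔL = −20·log₁₀(d₂/d₁).
ΔL = −20·log₁₀(15.4/0.705) = -26.79 dB, so L₂ = 103.6 + (-26.79) = 76.8 dB SPL.

76.8 dB SPL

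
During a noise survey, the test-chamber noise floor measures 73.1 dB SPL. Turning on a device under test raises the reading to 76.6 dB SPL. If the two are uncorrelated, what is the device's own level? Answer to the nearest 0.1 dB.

74.0 dB SPL

Subtract intensities: L_src = 10·log₁₀(10^(L_total/10) − 10^(L_bg/10)).
L_src = 10·log₁₀(10^(76.6/10) − 10^(73.1/10)) = 10·log₁₀(25290000) = 74.0 dB SPL.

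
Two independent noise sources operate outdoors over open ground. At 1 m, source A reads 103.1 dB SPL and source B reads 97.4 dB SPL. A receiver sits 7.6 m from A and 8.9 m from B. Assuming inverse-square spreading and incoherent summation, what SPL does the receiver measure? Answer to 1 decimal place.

At the listener: L_A = 103.1 − 20·log₁₀(7.6) = 85.48 dB; L_B = 97.4 − 20·log₁₀(8.9) = 78.41 dB.
Combined: 10·log₁₀(10^(85.48/10)+10^(78.41/10)) = 86.3 dB SPL.

86.3 dB SPL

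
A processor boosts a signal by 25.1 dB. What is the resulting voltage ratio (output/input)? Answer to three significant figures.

Voltage ratio = 10^(dB/20).
10^(25.1/20) = 10^(1.255) = 18.0.

18.0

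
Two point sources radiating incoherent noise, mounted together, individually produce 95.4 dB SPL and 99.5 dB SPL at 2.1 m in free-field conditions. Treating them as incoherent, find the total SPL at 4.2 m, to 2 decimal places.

94.91 dB SPL

Combined at 2.1 m: 10·log₁₀(10^(95.4/10)+10^(99.5/10)) = 100.927 dB SPL.
Then apply −20·log₁₀(4.2/2.1) = -6.021 dB → 94.91 dB SPL.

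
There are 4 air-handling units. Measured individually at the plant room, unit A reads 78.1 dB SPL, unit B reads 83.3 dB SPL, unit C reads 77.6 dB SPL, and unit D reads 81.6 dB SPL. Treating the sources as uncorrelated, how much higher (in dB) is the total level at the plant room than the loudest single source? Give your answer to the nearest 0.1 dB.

3.5 dB

Incoherent sources sum as intensities:
L_total = 10·log₁₀(10^(78.1/10) + 10^(83.3/10) + 10^(77.6/10) + 10^(81.6/10)) = 86.82 dB SPL.
Excess over the loudest (83.3 dB): 86.82 − 83.3 = 3.5 dB.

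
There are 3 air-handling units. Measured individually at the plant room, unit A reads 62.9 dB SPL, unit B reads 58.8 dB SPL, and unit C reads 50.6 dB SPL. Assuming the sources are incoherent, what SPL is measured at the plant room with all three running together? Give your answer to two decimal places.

64.51 dB SPL

Incoherent sources sum as intensities:
L_total = 10·log₁₀(10^(62.9/10) + 10^(58.8/10) + 10^(50.6/10)) = 10·log₁₀(2823000) = 64.51 dB SPL.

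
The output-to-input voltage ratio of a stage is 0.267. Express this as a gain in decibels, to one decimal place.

-11.5 dB

Voltage ratio → dB uses the 20·log₁₀ form:
20·log₁₀(0.267) = -11.5 dB.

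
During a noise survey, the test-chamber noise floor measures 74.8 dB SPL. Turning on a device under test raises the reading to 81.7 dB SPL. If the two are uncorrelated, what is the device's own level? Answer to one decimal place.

80.7 dB SPL

Subtract intensities: L_src = 10·log₁₀(10^(L_total/10) − 10^(L_bg/10)).
L_src = 10·log₁₀(10^(81.7/10) − 10^(74.8/10)) = 10·log₁₀(117700000) = 80.7 dB SPL.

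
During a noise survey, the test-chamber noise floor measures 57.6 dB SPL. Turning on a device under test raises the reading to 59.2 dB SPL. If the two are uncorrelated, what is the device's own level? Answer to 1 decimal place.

Background correction is a power subtraction:
L_src = 10·log₁₀(10^(59.2/10) − 10^(57.6/10)) = 10·log₁₀(256300) = 54.1 dB SPL.

54.1 dB SPL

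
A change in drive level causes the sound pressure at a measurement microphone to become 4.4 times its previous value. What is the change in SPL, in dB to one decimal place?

Sound pressure is an amplitude quantity: ΔL = 20·log₁₀(p₂/p₁).
20·log₁₀(4.4) = 12.9 dB.

12.9 dB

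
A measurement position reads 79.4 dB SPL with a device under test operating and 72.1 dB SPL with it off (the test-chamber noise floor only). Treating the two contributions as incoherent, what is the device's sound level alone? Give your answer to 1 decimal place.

Subtract intensities: L_src = 10·log₁₀(10^(L_total/10) − 10^(L_bg/10)).
L_src = 10·log₁₀(10^(79.4/10) − 10^(72.1/10)) = 10·log₁₀(70880000) = 78.5 dB SPL.

78.5 dB SPL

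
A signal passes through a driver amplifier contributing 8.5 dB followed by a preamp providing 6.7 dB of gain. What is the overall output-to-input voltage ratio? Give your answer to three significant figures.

Net gain = 8.5 + 6.7 = 15.2 dB.
Voltage ratio = 10^(15.2/20) = 5.75.

5.75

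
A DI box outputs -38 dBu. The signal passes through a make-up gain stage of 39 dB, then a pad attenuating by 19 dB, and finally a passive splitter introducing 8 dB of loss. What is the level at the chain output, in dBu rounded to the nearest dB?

-26 dBu

Gain stages sum in dB:
-38 + 39 − 19 − 8 = -26 dBu.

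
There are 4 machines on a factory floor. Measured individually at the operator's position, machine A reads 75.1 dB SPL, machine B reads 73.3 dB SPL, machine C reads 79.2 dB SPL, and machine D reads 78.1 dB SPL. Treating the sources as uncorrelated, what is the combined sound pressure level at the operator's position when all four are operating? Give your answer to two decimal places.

Incoherent sources sum as intensities:
L_total = 10·log₁₀(10^(75.1/10) + 10^(73.3/10) + 10^(79.2/10) + 10^(78.1/10)) = 10·log₁₀(201500000) = 83.04 dB SPL.

83.04 dB SPL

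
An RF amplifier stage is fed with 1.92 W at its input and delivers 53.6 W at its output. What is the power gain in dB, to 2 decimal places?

Power ratio → dB uses the 10·log₁₀ form:
10·log₁₀(53.6/1.92) = 10·log₁₀(27.92) = 14.46 dB.

14.46 dB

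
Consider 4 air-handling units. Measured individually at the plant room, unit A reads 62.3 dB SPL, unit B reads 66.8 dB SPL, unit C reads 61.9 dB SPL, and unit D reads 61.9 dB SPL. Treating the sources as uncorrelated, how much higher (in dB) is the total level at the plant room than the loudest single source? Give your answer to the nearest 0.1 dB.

3.0 dB

Add the sources as powers (linear), then convert back to dB:
L_total = 10·log₁₀(10^(62.3/10) + 10^(66.8/10) + 10^(61.9/10) + 10^(61.9/10)) = 69.81 dB SPL.
Excess over the loudest (66.8 dB): 69.81 − 66.8 = 3.0 dB.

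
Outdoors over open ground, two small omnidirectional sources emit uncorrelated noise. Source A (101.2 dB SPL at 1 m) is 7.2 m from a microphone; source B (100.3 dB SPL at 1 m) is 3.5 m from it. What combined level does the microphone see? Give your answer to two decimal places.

At the listener: L_A = 101.2 − 20·log₁₀(7.2) = 84.053 dB; L_B = 100.3 − 20·log₁₀(3.5) = 89.419 dB.
Combined: 10·log₁₀(10^(84.053/10)+10^(89.419/10)) = 90.53 dB SPL.

90.53 dB SPL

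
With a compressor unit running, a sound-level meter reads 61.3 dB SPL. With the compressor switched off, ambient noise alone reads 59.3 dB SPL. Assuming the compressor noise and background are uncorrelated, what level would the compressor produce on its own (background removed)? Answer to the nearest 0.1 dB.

Subtract intensities: L_src = 10·log₁₀(10^(L_total/10) − 10^(L_bg/10)).
L_src = 10·log₁₀(10^(61.3/10) − 10^(59.3/10)) = 10·log₁₀(497800) = 57.0 dB SPL.

57.0 dB SPL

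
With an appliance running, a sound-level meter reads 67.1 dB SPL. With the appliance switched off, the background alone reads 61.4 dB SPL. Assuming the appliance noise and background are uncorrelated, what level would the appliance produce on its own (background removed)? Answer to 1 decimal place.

65.7 dB SPL

Subtract intensities: L_src = 10·log₁₀(10^(L_total/10) − 10^(L_bg/10)).
L_src = 10·log₁₀(10^(67.1/10) − 10^(61.4/10)) = 10·log₁₀(3748000) = 65.7 dB SPL.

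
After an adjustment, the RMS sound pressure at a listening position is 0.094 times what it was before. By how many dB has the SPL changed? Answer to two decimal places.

-20.54 dB

SPL change from a pressure ratio uses the 20·log₁₀ form:
20·log₁₀(0.094) = -20.54 dB.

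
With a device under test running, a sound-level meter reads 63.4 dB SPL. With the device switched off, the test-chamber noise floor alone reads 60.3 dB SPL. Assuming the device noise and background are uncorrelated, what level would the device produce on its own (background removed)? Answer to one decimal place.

Subtract intensities: L_src = 10·log₁₀(10^(L_total/10) − 10^(L_bg/10)).
L_src = 10·log₁₀(10^(63.4/10) − 10^(60.3/10)) = 10·log₁₀(1116000) = 60.5 dB SPL.

60.5 dB SPL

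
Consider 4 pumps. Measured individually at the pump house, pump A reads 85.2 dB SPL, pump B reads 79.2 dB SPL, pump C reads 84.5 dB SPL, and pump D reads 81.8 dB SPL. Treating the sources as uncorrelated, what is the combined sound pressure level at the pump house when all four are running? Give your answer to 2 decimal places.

89.28 dB SPL

Add the sources as powers (linear), then convert back to dB:
L_total = 10·log₁₀(10^(85.2/10) + 10^(79.2/10) + 10^(84.5/10) + 10^(81.8/10)) = 10·log₁₀(847500000) = 89.28 dB SPL.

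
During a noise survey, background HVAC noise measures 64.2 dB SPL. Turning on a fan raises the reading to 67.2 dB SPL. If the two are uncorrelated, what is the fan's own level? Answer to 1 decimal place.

64.2 dB SPL

Background correction is a power subtraction:
L_src = 10·log₁₀(10^(67.2/10) − 10^(64.2/10)) = 10·log₁₀(2618000) = 64.2 dB SPL.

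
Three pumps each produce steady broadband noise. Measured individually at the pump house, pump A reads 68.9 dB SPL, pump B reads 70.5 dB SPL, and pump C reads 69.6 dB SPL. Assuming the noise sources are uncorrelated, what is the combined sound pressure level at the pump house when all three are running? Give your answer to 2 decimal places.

Incoherent sources sum as intensities:
L_total = 10·log₁₀(10^(68.9/10) + 10^(70.5/10) + 10^(69.6/10)) = 10·log₁₀(28100000) = 74.49 dB SPL.

74.49 dB SPL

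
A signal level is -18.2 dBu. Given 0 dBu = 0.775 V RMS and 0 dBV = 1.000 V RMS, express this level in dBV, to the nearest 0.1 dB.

The offset between the scales is 20·log₁₀(0.775/1.000) = −2.214 dB.
So dBV = -18.2 − 2.214 = -20.4 dBV.

-20.4 dBV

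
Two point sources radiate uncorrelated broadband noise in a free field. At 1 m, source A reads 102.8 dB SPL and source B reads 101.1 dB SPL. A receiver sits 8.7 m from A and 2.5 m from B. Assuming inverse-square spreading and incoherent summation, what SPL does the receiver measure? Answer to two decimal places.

93.64 dB SPL

At the listener: L_A = 102.8 − 20·log₁₀(8.7) = 84.010 dB; L_B = 101.1 − 20·log₁₀(2.5) = 93.141 dB.
Combined: 10·log₁₀(10^(84.010/10)+10^(93.141/10)) = 93.64 dB SPL.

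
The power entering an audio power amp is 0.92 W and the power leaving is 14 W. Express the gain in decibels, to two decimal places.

11.82 dB

Power is a power quantity, so gain = 10·log₁₀(P_out/P_in).
10·log₁₀(14/0.92) = 10·log₁₀(15.22) = 11.82 dB.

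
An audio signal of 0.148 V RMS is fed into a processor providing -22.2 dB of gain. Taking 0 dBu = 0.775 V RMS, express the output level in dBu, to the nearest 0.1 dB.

Input level: 20·log₁₀(0.148/0.775) = -14.38 dBu.
Output: -14.38 − 22.2 = -36.6 dBu.

-36.6 dBu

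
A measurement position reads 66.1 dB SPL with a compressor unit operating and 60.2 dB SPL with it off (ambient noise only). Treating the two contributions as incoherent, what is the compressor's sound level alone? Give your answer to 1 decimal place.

Background correction is a power subtraction:
L_src = 10·log₁₀(10^(66.1/10) − 10^(60.2/10)) = 10·log₁₀(3027000) = 64.8 dB SPL.

64.8 dB SPL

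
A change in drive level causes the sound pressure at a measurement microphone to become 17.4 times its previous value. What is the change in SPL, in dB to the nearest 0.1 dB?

24.8 dB

SPL change from a pressure ratio uses the 20·log₁₀ form:
20·log₁₀(17.4) = 24.8 dB.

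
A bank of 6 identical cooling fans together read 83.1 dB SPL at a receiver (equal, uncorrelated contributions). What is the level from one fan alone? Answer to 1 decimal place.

6 equal incoherent sources add 10·log₁₀(6) = 7.78 dB over one source.
L_one = 83.1 − 7.78 = 75.3 dB SPL.

75.3 dB SPL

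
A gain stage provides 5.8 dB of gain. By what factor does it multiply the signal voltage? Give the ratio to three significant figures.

Voltage ratio = 10^(dB/20).
10^(5.8/20) = 10^(0.2900) = 1.95.

1.95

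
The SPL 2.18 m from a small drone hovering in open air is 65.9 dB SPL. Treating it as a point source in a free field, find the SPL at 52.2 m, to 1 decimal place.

38.3 dB SPL

For a point source in a free field, ΔL = −20·log₁₀(d₂/d₁).
ΔL = −20·log₁₀(52.2/2.18) = -27.58 dB, so L₂ = 65.9 + (-27.58) = 38.3 dB SPL.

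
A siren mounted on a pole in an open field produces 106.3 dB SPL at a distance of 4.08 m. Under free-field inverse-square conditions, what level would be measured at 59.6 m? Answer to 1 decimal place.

Inverse-square spreading gives ΔL = −20·log₁₀(d₂/d₁).
ΔL = −20·log₁₀(59.6/4.08) = -23.29 dB, so L₂ = 106.3 + (-23.29) = 83.0 dB SPL.

83.0 dB SPL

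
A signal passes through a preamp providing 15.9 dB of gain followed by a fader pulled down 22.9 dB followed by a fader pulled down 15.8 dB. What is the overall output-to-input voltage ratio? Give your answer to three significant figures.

Net gain = 15.9 + (−22.9) + (−15.8) = -22.8 dB.
Voltage ratio = 10^(-22.8/20) = 0.0724.

0.0724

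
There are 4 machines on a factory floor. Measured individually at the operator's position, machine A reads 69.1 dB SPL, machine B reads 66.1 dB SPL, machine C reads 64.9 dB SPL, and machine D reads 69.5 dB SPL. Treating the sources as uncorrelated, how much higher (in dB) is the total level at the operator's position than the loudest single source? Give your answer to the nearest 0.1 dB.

Uncorrelated sources add in intensity (power), not in dB.
L_total = 10·log₁₀(10^(69.1/10) + 10^(66.1/10) + 10^(64.9/10) + 10^(69.5/10)) = 73.84 dB SPL.
Excess over the loudest (69.5 dB): 73.84 − 69.5 = 4.3 dB.

4.3 dB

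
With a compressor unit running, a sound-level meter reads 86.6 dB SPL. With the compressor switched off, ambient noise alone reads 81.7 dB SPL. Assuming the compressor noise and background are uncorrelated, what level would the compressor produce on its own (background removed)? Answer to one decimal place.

Subtract intensities: L_src = 10·log₁₀(10^(L_total/10) − 10^(L_bg/10)).
L_src = 10·log₁₀(10^(86.6/10) − 10^(81.7/10)) = 10·log₁₀(309200000) = 84.9 dB SPL.

84.9 dB SPL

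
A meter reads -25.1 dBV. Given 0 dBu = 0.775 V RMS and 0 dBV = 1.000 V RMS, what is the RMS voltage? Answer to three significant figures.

0.0556 V

V = 1.000 V × 10^(-25.1/20).
= 1.000 × 0.05559 = 0.0556 V.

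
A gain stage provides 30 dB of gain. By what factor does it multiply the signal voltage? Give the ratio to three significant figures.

31.6

Voltage ratio = 10^(dB/20).
10^(30/20) = 10^(1.500) = 31.6.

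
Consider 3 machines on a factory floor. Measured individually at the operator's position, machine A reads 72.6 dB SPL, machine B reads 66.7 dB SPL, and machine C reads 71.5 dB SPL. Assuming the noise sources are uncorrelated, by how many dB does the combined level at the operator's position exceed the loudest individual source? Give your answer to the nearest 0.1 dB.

3.1 dB

Uncorrelated sources add in intensity (power), not in dB.
L_total = 10·log₁₀(10^(72.6/10) + 10^(66.7/10) + 10^(71.5/10)) = 75.68 dB SPL.
Excess over the loudest (72.6 dB): 75.68 − 72.6 = 3.1 dB.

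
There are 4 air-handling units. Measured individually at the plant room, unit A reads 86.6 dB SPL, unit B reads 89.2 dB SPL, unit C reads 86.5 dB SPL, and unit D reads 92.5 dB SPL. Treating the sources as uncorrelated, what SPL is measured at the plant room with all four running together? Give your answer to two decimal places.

Uncorrelated sources add in intensity (power), not in dB.
L_total = 10·log₁₀(10^(86.6/10) + 10^(89.2/10) + 10^(86.5/10) + 10^(92.5/10)) = 10·log₁₀(3514000000) = 95.46 dB SPL.

95.46 dB SPL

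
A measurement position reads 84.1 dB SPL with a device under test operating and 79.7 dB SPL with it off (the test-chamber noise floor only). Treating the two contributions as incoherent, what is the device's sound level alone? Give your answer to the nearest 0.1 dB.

82.1 dB SPL

Remove the background by subtracting linear intensities:
L_src = 10·log₁₀(10^(84.1/10) − 10^(79.7/10)) = 10·log₁₀(163700000) = 82.1 dB SPL.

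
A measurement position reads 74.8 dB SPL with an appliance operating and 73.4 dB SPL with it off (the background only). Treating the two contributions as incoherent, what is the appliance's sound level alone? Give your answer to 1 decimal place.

69.2 dB SPL

Remove the background by subtracting linear intensities:
L_src = 10·log₁₀(10^(74.8/10) − 10^(73.4/10)) = 10·log₁₀(8322000) = 69.2 dB SPL.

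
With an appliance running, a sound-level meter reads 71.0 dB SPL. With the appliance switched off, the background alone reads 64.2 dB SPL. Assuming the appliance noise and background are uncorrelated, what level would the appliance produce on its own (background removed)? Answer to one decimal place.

Subtract intensities: L_src = 10·log₁₀(10^(L_total/10) − 10^(L_bg/10)).
L_src = 10·log₁₀(10^(71.0/10) − 10^(64.2/10)) = 10·log₁₀(9959000) = 70.0 dB SPL.

70.0 dB SPL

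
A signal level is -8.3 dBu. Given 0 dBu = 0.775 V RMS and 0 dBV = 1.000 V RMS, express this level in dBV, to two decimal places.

The offset between the scales is 20·log₁₀(0.775/1.000) = −2.214 dB.
So dBV = -8.3 − 2.214 = -10.51 dBV.

-10.51 dBV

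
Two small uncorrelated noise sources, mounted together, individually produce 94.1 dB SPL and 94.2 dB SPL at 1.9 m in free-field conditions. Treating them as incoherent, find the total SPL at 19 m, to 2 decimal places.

77.16 dB SPL

Combined at 1.9 m: 10·log₁₀(10^(94.1/10)+10^(94.2/10)) = 97.161 dB SPL.
Then apply −20·log₁₀(19/1.9) = -20.000 dB → 77.16 dB SPL.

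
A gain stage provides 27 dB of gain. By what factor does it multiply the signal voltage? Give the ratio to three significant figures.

Voltage ratio = 10^(dB/20).
10^(27/20) = 10^(1.350) = 22.4.

22.4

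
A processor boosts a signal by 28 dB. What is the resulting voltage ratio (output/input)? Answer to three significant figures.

Voltage ratio = 10^(dB/20).
10^(28/20) = 10^(1.400) = 25.1.

25.1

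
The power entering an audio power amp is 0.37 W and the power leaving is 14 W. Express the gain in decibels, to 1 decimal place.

15.8 dB

Power ratio → dB uses the 10·log₁₀ form:
10·log₁₀(14/0.37) = 10·log₁₀(37.84) = 15.8 dB.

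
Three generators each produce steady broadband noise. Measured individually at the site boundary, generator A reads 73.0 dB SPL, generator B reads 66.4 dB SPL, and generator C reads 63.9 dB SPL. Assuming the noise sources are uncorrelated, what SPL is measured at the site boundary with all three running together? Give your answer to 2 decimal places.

Uncorrelated sources add in intensity (power), not in dB.
L_total = 10·log₁₀(10^(73.0/10) + 10^(66.4/10) + 10^(63.9/10)) = 10·log₁₀(26770000) = 74.28 dB SPL.

74.28 dB SPL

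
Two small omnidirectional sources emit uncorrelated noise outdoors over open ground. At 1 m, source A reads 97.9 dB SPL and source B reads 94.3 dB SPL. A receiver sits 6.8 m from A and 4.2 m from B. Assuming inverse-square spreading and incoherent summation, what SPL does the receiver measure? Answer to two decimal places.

At the listener: L_A = 97.9 − 20·log₁₀(6.8) = 81.250 dB; L_B = 94.3 − 20·log₁₀(4.2) = 81.835 dB.
Combined: 10·log₁₀(10^(81.250/10)+10^(81.835/10)) = 84.56 dB SPL.

84.56 dB SPL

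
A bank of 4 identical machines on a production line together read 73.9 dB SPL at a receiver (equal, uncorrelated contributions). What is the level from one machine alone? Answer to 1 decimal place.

67.9 dB SPL

4 equal incoherent sources add 10·log₁₀(4) = 6.02 dB over one source.
L_one = 73.9 − 6.02 = 67.9 dB SPL.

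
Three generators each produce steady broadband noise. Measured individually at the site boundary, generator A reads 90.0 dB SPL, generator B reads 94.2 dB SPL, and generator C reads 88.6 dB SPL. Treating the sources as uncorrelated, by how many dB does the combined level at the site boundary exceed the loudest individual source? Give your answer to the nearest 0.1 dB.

Incoherent sources sum as intensities:
L_total = 10·log₁₀(10^(90.0/10) + 10^(94.2/10) + 10^(88.6/10)) = 96.39 dB SPL.
Excess over the loudest (94.2 dB): 96.39 − 94.2 = 2.2 dB.

2.2 dB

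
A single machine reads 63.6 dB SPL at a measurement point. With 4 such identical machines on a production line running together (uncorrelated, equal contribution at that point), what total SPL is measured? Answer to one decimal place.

69.6 dB SPL

4 equal incoherent sources raise the level by 10·log₁₀(4) = 6.02 dB.
L_total = 63.6 + 6.02 = 69.6 dB SPL.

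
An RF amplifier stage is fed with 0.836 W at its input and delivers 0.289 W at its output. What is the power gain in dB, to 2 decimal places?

-4.61 dB

For a power ratio, dB = 10·log₁₀(P₂/P₁).
10·log₁₀(0.289/0.836) = 10·log₁₀(0.3457) = -4.61 dB.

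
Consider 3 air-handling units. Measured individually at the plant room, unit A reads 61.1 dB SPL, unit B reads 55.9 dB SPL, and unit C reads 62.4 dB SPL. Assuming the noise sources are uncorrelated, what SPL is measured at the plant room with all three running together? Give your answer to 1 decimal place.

Add the sources as powers (linear), then convert back to dB:
L_total = 10·log₁₀(10^(61.1/10) + 10^(55.9/10) + 10^(62.4/10)) = 10·log₁₀(3415000) = 65.3 dB SPL.

65.3 dB SPL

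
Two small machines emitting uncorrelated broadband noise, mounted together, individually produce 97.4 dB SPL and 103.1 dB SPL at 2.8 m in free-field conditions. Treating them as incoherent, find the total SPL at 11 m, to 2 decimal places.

Combined at 2.8 m: 10·log₁₀(10^(97.4/10)+10^(103.1/10)) = 104.135 dB SPL.
Then apply −20·log₁₀(11/2.8) = -11.885 dB → 92.25 dB SPL.

92.25 dB SPL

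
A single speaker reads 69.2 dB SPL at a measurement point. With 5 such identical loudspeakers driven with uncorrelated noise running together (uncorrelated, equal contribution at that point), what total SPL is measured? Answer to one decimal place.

76.2 dB SPL

5 equal incoherent sources raise the level by 10·log₁₀(5) = 6.99 dB.
L_total = 69.2 + 6.99 = 76.2 dB SPL.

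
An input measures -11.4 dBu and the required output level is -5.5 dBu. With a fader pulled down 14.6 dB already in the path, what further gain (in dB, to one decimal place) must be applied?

20.5 dB

The required make-up gain is the shortfall in the dB sum.
G = -5.5 − (-11.4) + 14.6 = 20.5 dB.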